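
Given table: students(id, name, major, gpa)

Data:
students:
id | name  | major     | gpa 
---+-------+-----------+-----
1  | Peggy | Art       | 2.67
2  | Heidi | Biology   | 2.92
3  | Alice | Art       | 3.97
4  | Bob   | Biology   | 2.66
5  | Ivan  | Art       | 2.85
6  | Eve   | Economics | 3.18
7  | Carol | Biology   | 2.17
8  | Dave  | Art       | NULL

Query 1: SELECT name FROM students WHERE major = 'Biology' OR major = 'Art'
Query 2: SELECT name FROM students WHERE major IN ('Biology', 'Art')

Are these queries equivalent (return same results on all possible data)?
Yes, equivalent

Both queries return: [('Alice',), ('Bob',), ('Carol',), ('Dave',), ('Heidi',), ('Ivan',), ('Peggy',)]

Reason: OR vs IN are equivalent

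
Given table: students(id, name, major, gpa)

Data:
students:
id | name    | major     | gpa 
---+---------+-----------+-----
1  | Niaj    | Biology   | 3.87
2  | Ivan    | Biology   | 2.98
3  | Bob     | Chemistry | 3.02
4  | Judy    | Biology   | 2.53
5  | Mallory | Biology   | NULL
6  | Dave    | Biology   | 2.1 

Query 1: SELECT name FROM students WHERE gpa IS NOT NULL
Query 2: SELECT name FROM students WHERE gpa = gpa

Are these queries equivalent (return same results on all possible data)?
Yes, equivalent

Both queries return: [('Bob',), ('Dave',), ('Ivan',), ('Judy',), ('Niaj',)]

Reason: IS NOT NULL vs self-equality (both exclude NULLs)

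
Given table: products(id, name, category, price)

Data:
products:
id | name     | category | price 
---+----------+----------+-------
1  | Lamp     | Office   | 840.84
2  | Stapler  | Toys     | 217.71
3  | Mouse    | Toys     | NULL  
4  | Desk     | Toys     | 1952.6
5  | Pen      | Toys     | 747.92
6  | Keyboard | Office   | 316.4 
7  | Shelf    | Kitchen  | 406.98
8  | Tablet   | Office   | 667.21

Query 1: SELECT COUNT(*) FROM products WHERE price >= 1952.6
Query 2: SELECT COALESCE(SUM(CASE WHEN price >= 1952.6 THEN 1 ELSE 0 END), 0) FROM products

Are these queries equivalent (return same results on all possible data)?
Yes, equivalent

Both queries return: [(1,)]

Reason: COUNT with WHERE vs conditional SUM (COALESCE handles empty-table NULL)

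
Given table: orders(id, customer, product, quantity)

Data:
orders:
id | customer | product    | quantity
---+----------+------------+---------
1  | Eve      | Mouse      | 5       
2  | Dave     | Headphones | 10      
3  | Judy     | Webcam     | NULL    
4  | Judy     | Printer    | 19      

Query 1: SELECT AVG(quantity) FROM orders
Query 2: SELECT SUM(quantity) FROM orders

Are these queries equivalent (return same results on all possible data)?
No, not equivalent

Query 1 returns: [(11.333333333333334,)]
Query 2 returns: [(34,)]

Reason: AVG vs SUM give different aggregate values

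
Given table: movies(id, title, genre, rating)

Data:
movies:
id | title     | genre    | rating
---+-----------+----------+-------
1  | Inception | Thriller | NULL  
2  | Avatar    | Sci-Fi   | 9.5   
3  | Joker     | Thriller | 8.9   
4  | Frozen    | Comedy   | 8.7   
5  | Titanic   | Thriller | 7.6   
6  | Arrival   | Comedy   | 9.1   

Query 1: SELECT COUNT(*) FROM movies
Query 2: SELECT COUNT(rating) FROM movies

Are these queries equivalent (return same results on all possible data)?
No, not equivalent

Query 1 returns: [(6,)]
Query 2 returns: [(5,)]

Reason: COUNT(*) includes NULLs, COUNT(column) excludes them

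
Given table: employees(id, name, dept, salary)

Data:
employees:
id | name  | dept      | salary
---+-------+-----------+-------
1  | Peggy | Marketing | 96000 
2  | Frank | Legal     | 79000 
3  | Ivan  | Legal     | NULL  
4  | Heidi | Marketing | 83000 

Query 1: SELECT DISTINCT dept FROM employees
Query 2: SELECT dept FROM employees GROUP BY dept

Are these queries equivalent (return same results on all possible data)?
Yes, equivalent

Both queries return: [('Legal',), ('Marketing',)]

Reason: Both get unique depts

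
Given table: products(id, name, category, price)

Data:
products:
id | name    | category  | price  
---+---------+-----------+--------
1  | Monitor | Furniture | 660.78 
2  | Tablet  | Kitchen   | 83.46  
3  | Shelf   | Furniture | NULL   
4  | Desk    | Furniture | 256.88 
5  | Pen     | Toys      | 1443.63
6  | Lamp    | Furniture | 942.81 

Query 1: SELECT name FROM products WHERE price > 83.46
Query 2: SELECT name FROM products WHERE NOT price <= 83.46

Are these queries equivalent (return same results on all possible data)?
Yes, equivalent

Both queries return: [('Desk',), ('Lamp',), ('Monitor',), ('Pen',)]

Reason: Both filter price > 83.46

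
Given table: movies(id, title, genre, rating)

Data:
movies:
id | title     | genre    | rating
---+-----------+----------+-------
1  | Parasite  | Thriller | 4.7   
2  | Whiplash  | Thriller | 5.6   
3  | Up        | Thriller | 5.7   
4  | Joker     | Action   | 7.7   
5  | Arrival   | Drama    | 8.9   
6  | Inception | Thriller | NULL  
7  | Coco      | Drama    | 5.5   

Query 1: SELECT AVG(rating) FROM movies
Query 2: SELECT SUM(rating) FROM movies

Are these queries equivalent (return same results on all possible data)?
No, not equivalent

Query 1 returns: [(6.3500000000000005,)]
Query 2 returns: [(38.1,)]

Reason: AVG vs SUM give different aggregate values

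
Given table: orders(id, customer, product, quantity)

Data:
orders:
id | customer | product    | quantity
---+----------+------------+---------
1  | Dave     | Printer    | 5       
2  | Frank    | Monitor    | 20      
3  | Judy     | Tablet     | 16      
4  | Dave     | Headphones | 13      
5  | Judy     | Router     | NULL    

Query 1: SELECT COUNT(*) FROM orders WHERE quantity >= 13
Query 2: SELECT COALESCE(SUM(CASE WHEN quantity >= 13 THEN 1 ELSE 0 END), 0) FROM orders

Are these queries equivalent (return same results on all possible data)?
Yes, equivalent

Both queries return: [(3,)]

Reason: COUNT with WHERE vs conditional SUM (COALESCE handles empty-table NULL)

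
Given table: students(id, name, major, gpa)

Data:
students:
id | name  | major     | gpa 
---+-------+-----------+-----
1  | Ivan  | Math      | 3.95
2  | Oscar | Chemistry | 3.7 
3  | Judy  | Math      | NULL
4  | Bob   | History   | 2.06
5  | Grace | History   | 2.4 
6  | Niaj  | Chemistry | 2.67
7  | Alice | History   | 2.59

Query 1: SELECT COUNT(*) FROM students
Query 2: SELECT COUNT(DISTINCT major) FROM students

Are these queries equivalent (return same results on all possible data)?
No, not equivalent

Query 1 returns: [(7,)]
Query 2 returns: [(3,)]

Reason: COUNT(*) counts rows, COUNT(DISTINCT major) counts unique majors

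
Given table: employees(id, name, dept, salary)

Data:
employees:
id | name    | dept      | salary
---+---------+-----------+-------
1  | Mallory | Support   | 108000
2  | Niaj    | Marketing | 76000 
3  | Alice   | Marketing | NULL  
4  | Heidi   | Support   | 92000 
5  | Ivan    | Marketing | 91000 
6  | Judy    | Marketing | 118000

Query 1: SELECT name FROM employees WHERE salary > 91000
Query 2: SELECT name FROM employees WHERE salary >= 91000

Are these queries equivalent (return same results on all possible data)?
No, not equivalent

Query 1 returns: [('Mallory',), ('Heidi',), ('Judy',)]
Query 2 returns: [('Mallory',), ('Heidi',), ('Ivan',), ('Judy',)]

Reason: > vs >= gives different results when salary = 91000 exists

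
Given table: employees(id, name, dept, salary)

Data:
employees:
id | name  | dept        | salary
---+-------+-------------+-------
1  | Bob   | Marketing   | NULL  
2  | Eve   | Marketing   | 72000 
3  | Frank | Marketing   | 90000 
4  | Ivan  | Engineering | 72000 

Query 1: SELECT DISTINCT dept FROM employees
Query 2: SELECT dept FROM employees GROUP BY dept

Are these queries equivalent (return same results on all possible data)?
Yes, equivalent

Both queries return: [('Engineering',), ('Marketing',)]

Reason: Both get unique depts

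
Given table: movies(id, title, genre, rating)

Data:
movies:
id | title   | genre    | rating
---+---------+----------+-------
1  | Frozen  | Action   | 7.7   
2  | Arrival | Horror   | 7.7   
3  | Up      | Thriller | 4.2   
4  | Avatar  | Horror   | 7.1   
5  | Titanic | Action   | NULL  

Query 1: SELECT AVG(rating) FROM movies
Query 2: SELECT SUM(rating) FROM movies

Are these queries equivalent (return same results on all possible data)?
No, not equivalent

Query 1 returns: [(6.675,)]
Query 2 returns: [(26.7,)]

Reason: AVG vs SUM give different aggregate values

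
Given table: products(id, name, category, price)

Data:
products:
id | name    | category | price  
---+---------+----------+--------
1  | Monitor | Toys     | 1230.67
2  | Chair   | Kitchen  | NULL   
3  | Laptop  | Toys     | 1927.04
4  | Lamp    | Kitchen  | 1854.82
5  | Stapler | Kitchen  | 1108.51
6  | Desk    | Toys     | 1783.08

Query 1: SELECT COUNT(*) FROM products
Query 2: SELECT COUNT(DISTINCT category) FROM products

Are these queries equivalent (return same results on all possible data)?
No, not equivalent

Query 1 returns: [(6,)]
Query 2 returns: [(2,)]

Reason: COUNT(*) counts rows, COUNT(DISTINCT category) counts unique categorys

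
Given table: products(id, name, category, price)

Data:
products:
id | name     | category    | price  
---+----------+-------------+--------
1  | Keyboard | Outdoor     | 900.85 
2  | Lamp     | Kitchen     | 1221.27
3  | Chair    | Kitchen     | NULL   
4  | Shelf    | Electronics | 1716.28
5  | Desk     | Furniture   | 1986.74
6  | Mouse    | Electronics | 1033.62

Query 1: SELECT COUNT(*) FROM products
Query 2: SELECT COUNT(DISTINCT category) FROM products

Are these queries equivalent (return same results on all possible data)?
No, not equivalent

Query 1 returns: [(6,)]
Query 2 returns: [(4,)]

Reason: COUNT(*) counts rows, COUNT(DISTINCT category) counts unique categorys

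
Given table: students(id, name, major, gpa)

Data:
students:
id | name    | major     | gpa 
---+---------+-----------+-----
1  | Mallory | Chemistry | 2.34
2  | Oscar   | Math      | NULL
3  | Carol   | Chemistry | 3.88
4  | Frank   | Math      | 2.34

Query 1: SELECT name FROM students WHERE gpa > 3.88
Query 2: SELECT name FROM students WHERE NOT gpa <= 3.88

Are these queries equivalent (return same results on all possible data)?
Yes, equivalent

Both queries return: []

Reason: Both filter gpa > 3.88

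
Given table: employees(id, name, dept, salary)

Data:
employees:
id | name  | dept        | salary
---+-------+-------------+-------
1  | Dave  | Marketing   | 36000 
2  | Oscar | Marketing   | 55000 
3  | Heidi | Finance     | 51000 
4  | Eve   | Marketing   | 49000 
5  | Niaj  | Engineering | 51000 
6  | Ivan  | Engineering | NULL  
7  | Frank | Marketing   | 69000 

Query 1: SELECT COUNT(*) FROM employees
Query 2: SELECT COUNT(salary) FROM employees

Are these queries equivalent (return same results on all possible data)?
No, not equivalent

Query 1 returns: [(7,)]
Query 2 returns: [(6,)]

Reason: COUNT(*) includes NULLs, COUNT(column) excludes them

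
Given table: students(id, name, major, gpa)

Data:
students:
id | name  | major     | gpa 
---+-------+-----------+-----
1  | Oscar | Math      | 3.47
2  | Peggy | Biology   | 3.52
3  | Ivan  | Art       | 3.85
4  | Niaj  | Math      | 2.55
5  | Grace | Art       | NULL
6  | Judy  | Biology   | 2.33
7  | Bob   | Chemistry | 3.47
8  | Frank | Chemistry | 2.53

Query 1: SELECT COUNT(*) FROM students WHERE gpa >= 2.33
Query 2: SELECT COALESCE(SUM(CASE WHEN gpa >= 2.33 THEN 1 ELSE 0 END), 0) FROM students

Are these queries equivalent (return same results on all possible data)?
Yes, equivalent

Both queries return: [(7,)]

Reason: COUNT with WHERE vs conditional SUM (COALESCE handles empty-table NULL)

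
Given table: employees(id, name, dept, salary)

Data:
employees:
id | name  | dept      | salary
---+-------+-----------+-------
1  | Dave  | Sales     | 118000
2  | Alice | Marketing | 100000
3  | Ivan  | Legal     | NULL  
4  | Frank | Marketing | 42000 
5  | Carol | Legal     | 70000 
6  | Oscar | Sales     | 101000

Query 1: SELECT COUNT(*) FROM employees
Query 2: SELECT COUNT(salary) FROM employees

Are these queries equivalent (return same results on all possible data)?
No, not equivalent

Query 1 returns: [(6,)]
Query 2 returns: [(5,)]

Reason: COUNT(*) includes NULLs, COUNT(column) excludes them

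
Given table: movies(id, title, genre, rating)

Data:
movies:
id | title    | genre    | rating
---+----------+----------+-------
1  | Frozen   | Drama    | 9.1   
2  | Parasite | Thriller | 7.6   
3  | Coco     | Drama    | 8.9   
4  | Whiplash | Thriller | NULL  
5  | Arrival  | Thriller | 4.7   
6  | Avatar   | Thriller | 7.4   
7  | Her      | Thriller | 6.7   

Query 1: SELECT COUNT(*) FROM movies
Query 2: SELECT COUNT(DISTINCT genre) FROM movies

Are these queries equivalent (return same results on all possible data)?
No, not equivalent

Query 1 returns: [(7,)]
Query 2 returns: [(2,)]

Reason: COUNT(*) counts rows, COUNT(DISTINCT genre) counts unique genres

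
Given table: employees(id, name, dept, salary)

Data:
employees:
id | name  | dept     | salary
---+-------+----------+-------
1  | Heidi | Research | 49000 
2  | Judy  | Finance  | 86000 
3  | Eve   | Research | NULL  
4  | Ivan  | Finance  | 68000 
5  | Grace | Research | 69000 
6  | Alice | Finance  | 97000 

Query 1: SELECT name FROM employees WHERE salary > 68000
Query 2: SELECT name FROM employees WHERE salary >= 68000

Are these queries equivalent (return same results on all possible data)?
No, not equivalent

Query 1 returns: [('Judy',), ('Grace',), ('Alice',)]
Query 2 returns: [('Judy',), ('Ivan',), ('Grace',), ('Alice',)]

Reason: > vs >= gives different results when salary = 68000 exists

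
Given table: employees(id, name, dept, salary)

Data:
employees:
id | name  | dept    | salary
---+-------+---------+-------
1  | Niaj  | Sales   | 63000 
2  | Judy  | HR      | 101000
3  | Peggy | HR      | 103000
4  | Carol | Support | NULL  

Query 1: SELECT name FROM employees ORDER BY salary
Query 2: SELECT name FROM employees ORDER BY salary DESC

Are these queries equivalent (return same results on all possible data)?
No, not equivalent

Query 1 returns: [('Carol',), ('Niaj',), ('Judy',), ('Peggy',)]
Query 2 returns: [('Peggy',), ('Judy',), ('Niaj',), ('Carol',)]

Reason: ASC vs DESC gives opposite ordering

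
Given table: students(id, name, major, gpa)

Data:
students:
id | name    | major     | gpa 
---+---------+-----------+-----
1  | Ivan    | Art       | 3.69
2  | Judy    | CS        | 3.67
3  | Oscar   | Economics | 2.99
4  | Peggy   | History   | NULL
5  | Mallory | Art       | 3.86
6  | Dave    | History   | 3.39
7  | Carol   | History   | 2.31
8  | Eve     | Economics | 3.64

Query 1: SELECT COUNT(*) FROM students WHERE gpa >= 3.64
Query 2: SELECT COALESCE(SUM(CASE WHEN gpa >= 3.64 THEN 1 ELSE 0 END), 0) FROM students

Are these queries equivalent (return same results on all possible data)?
Yes, equivalent

Both queries return: [(4,)]

Reason: COUNT with WHERE vs conditional SUM (COALESCE handles empty-table NULL)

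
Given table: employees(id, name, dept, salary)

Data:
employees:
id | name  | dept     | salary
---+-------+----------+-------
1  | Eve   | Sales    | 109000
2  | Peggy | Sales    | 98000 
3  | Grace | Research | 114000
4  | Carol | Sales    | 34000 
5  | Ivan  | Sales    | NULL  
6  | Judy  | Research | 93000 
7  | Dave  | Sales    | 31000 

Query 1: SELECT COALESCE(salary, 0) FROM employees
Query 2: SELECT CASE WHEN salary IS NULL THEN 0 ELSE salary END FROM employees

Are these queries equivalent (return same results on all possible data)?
Yes, equivalent

Both queries return: [(0,), (31000,), (34000,), (93000,), (98000,), (109000,), (114000,)]

Reason: COALESCE vs CASE for NULL handling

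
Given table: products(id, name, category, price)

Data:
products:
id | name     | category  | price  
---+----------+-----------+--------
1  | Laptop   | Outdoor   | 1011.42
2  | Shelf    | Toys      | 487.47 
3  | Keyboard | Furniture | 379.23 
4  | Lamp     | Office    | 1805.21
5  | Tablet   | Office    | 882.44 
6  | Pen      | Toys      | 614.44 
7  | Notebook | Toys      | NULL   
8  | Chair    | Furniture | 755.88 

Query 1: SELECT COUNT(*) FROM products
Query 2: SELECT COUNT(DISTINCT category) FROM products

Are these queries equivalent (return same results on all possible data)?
No, not equivalent

Query 1 returns: [(8,)]
Query 2 returns: [(4,)]

Reason: COUNT(*) counts rows, COUNT(DISTINCT category) counts unique categorys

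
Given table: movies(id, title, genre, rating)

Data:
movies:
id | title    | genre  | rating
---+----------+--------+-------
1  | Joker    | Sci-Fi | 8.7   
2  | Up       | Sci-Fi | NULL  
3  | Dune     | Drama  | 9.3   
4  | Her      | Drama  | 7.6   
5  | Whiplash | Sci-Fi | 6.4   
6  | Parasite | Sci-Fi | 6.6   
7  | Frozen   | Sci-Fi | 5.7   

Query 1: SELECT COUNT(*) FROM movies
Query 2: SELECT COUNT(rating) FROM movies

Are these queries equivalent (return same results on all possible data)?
No, not equivalent

Query 1 returns: [(7,)]
Query 2 returns: [(6,)]

Reason: COUNT(*) includes NULLs, COUNT(column) excludes them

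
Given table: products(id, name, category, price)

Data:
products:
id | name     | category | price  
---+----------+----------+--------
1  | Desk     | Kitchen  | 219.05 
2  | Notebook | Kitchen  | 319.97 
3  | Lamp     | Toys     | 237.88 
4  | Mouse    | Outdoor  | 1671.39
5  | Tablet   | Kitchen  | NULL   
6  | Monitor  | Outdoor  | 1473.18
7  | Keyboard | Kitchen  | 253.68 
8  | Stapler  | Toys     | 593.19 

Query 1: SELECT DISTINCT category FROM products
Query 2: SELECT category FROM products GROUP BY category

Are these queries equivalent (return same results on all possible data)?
Yes, equivalent

Both queries return: [('Kitchen',), ('Outdoor',), ('Toys',)]

Reason: Both get unique categorys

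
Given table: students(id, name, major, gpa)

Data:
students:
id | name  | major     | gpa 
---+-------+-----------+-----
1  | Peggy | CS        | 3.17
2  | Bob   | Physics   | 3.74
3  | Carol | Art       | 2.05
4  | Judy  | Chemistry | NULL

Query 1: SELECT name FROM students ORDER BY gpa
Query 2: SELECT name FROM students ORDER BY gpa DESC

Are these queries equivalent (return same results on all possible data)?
No, not equivalent

Query 1 returns: [('Judy',), ('Carol',), ('Peggy',), ('Bob',)]
Query 2 returns: [('Bob',), ('Peggy',), ('Carol',), ('Judy',)]

Reason: ASC vs DESC gives opposite ordering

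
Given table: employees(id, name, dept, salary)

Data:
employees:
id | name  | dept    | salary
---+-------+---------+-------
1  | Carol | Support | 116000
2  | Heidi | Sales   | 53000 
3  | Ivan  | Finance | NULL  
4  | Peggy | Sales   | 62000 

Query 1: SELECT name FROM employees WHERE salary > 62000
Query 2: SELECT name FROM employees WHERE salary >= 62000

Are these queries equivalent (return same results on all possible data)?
No, not equivalent

Query 1 returns: [('Carol',)]
Query 2 returns: [('Carol',), ('Peggy',)]

Reason: > vs >= gives different results when salary = 62000 exists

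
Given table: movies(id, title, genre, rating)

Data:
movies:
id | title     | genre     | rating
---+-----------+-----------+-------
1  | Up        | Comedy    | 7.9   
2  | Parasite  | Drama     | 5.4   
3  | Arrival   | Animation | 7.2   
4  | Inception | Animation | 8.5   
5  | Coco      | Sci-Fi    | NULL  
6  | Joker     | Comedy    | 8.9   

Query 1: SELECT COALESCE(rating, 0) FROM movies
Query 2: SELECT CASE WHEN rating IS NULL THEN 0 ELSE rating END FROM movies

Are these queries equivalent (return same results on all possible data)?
Yes, equivalent

Both queries return: [(0,), (5.4,), (7.2,), (7.9,), (8.5,), (8.9,)]

Reason: COALESCE vs CASE for NULL handling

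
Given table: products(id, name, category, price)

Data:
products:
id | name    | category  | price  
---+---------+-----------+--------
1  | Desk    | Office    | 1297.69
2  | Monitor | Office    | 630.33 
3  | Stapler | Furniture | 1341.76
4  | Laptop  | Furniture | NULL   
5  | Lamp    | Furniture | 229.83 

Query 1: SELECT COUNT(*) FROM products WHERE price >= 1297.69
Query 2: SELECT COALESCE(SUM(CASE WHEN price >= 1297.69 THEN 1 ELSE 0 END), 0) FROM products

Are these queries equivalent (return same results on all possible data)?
Yes, equivalent

Both queries return: [(2,)]

Reason: COUNT with WHERE vs conditional SUM (COALESCE handles empty-table NULL)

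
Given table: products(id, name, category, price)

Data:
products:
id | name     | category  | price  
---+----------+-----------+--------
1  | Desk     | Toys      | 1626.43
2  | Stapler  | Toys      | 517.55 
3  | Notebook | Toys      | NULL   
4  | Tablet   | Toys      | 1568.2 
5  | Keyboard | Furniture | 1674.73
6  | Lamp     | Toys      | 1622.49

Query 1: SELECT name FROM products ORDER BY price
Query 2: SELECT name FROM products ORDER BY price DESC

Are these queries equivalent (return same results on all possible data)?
No, not equivalent

Query 1 returns: [('Notebook',), ('Stapler',), ('Tablet',), ('Lamp',), ('Desk',), ('Keyboard',)]
Query 2 returns: [('Keyboard',), ('Desk',), ('Lamp',), ('Tablet',), ('Stapler',), ('Notebook',)]

Reason: ASC vs DESC gives opposite ordering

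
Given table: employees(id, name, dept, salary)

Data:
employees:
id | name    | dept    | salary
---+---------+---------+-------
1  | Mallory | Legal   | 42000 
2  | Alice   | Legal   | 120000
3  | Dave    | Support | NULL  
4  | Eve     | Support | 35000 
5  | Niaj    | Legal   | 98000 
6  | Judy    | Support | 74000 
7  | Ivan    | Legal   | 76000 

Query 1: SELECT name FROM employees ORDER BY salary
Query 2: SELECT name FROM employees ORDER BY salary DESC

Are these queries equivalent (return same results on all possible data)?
No, not equivalent

Query 1 returns: [('Dave',), ('Eve',), ('Mallory',), ('Judy',), ('Ivan',), ('Niaj',), ('Alice',)]
Query 2 returns: [('Alice',), ('Niaj',), ('Ivan',), ('Judy',), ('Mallory',), ('Eve',), ('Dave',)]

Reason: ASC vs DESC gives opposite ordering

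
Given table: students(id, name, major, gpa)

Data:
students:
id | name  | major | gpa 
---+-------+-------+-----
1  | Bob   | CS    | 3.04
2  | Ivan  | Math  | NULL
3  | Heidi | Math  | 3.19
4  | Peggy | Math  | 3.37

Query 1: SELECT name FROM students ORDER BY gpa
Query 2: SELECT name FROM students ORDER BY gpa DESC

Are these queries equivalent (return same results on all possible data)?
No, not equivalent

Query 1 returns: [('Ivan',), ('Bob',), ('Heidi',), ('Peggy',)]
Query 2 returns: [('Peggy',), ('Heidi',), ('Bob',), ('Ivan',)]

Reason: ASC vs DESC gives opposite ordering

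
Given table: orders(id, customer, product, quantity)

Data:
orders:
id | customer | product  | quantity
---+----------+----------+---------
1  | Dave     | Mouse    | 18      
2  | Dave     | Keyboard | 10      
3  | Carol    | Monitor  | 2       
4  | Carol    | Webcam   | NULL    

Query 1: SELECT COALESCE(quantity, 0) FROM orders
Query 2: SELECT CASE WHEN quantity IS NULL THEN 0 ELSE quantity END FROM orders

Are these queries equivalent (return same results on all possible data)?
Yes, equivalent

Both queries return: [(0,), (2,), (10,), (18,)]

Reason: COALESCE vs CASE for NULL handling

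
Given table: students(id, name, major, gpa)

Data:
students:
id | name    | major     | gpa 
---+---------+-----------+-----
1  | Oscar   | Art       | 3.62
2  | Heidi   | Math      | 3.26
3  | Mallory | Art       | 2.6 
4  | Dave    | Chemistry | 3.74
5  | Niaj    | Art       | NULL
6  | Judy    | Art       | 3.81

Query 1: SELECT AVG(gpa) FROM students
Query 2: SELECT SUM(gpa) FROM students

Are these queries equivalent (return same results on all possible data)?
No, not equivalent

Query 1 returns: [(3.406,)]
Query 2 returns: [(17.03,)]

Reason: AVG vs SUM give different aggregate values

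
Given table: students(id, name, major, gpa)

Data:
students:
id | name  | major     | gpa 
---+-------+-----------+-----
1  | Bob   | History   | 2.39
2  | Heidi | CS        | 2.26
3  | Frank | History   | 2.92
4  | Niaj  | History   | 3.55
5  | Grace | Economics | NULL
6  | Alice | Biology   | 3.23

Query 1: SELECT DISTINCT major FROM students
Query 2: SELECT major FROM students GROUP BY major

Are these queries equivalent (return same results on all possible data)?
Yes, equivalent

Both queries return: [('Biology',), ('CS',), ('Economics',), ('History',)]

Reason: Both get unique majors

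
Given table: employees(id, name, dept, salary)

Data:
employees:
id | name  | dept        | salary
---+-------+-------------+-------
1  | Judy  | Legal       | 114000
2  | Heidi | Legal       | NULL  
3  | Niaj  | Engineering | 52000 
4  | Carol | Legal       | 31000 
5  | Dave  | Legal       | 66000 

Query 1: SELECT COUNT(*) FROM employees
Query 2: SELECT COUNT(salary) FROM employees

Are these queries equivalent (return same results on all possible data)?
No, not equivalent

Query 1 returns: [(5,)]
Query 2 returns: [(4,)]

Reason: COUNT(*) includes NULLs, COUNT(column) excludes them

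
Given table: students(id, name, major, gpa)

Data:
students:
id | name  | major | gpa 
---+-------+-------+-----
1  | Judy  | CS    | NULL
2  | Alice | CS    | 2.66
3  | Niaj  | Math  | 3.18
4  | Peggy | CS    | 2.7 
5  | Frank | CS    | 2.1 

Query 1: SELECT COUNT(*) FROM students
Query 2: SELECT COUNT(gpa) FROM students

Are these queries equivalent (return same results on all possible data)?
No, not equivalent

Query 1 returns: [(5,)]
Query 2 returns: [(4,)]

Reason: COUNT(*) includes NULLs, COUNT(column) excludes them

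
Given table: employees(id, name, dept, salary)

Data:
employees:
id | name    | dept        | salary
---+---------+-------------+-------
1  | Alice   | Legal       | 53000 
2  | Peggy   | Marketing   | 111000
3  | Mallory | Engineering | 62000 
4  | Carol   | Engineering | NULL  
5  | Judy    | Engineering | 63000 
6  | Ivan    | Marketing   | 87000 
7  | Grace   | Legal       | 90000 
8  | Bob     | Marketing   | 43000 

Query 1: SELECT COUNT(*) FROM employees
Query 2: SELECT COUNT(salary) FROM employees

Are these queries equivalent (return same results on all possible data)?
No, not equivalent

Query 1 returns: [(8,)]
Query 2 returns: [(7,)]

Reason: COUNT(*) includes NULLs, COUNT(column) excludes them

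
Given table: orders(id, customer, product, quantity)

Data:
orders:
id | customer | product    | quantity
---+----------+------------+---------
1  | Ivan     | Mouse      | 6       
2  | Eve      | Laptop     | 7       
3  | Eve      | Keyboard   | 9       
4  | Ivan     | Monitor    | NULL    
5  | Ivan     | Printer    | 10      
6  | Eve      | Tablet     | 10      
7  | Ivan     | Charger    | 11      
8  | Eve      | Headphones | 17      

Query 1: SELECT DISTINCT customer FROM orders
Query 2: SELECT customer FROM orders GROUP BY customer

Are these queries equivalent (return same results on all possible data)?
Yes, equivalent

Both queries return: [('Eve',), ('Ivan',)]

Reason: Both get unique customers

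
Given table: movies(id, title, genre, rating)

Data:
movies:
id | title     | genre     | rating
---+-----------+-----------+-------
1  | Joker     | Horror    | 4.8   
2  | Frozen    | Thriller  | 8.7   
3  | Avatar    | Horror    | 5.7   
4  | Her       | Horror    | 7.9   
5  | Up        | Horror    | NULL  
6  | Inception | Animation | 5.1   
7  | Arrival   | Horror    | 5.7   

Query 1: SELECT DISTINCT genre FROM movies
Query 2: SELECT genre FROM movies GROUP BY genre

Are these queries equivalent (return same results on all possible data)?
Yes, equivalent

Both queries return: [('Animation',), ('Horror',), ('Thriller',)]

Reason: Both get unique genres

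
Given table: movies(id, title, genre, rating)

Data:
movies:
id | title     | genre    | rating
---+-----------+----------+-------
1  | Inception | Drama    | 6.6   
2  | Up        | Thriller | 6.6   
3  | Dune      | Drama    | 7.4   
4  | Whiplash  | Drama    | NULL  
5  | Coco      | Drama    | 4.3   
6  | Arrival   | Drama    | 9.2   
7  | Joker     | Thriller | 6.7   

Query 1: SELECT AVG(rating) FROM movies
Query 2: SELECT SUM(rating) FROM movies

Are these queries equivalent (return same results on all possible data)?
No, not equivalent

Query 1 returns: [(6.8,)]
Query 2 returns: [(40.8,)]

Reason: AVG vs SUM give different aggregate values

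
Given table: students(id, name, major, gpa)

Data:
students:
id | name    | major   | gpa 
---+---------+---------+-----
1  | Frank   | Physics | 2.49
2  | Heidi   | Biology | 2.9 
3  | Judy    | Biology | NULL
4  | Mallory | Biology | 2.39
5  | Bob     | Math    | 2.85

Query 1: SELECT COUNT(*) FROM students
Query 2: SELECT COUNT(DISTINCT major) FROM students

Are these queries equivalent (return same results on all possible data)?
No, not equivalent

Query 1 returns: [(5,)]
Query 2 returns: [(3,)]

Reason: COUNT(*) counts rows, COUNT(DISTINCT major) counts unique majors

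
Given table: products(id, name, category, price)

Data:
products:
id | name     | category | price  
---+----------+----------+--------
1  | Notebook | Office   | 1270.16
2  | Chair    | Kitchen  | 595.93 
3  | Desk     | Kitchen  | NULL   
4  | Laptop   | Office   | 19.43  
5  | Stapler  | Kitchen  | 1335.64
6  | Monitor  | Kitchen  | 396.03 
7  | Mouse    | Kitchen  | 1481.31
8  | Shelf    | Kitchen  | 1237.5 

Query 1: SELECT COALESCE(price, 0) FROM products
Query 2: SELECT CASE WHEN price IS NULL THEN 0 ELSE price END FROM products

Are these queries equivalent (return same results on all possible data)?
Yes, equivalent

Both queries return: [(0,), (19.43,), (396.03,), (595.93,), (1237.5,), (1270.16,), (1335.64,), (1481.31,)]

Reason: COALESCE vs CASE for NULL handling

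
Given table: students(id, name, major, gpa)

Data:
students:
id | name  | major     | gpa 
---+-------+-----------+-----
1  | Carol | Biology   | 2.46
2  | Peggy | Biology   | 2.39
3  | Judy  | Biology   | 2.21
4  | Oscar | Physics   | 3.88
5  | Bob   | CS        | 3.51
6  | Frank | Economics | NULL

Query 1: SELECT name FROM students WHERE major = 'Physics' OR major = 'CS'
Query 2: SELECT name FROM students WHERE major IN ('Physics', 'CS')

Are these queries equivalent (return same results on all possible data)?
Yes, equivalent

Both queries return: [('Bob',), ('Oscar',)]

Reason: OR vs IN are equivalent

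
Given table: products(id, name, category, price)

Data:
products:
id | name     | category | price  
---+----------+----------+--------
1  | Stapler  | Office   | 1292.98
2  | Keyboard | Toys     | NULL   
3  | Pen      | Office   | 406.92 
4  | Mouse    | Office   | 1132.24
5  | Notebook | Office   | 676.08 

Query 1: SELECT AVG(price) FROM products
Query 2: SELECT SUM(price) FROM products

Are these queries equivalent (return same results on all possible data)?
No, not equivalent

Query 1 returns: [(877.0550000000001,)]
Query 2 returns: [(3508.2200000000003,)]

Reason: AVG vs SUM give different aggregate values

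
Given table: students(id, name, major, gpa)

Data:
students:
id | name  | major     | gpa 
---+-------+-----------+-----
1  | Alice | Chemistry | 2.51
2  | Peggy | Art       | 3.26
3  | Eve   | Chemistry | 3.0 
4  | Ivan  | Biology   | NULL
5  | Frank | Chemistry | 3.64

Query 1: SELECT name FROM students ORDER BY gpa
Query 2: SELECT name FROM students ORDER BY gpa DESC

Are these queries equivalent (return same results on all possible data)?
No, not equivalent

Query 1 returns: [('Ivan',), ('Alice',), ('Eve',), ('Peggy',), ('Frank',)]
Query 2 returns: [('Frank',), ('Peggy',), ('Eve',), ('Alice',), ('Ivan',)]

Reason: ASC vs DESC gives opposite ordering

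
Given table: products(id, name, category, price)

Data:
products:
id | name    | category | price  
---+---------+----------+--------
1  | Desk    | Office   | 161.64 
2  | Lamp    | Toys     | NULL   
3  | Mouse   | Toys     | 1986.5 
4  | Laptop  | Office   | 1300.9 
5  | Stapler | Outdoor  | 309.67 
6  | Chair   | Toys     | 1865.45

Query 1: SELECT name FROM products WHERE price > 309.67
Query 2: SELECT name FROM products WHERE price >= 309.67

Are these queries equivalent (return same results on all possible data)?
No, not equivalent

Query 1 returns: [('Mouse',), ('Laptop',), ('Chair',)]
Query 2 returns: [('Mouse',), ('Laptop',), ('Stapler',), ('Chair',)]

Reason: > vs >= gives different results when price = 309.67 exists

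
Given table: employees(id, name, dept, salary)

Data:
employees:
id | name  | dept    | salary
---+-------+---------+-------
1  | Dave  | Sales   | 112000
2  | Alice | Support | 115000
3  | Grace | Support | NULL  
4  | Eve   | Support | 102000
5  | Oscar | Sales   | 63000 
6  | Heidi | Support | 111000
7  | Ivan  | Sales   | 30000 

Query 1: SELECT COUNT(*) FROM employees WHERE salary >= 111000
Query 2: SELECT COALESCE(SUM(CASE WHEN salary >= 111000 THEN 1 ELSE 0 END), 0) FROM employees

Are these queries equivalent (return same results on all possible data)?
Yes, equivalent

Both queries return: [(3,)]

Reason: COUNT with WHERE vs conditional SUM (COALESCE handles empty-table NULL)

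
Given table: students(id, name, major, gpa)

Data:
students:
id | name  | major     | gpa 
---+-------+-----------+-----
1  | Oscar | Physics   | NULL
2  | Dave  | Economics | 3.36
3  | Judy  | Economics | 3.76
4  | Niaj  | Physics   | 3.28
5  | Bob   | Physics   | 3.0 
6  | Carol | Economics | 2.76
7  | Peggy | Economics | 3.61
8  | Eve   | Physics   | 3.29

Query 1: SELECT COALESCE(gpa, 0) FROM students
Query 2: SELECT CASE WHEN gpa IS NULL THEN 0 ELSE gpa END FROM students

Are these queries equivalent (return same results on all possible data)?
Yes, equivalent

Both queries return: [(0,), (2.76,), (3.0,), (3.28,), (3.29,), (3.36,), (3.61,), (3.76,)]

Reason: COALESCE vs CASE for NULL handling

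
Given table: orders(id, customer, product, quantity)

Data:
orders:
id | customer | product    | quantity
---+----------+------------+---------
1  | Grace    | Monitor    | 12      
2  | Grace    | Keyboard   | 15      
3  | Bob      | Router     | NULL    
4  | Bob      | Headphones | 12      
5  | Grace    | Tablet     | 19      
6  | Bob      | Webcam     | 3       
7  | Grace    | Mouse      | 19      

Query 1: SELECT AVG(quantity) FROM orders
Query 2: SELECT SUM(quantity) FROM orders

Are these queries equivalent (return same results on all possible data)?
No, not equivalent

Query 1 returns: [(13.333333333333334,)]
Query 2 returns: [(80,)]

Reason: AVG vs SUM give different aggregate values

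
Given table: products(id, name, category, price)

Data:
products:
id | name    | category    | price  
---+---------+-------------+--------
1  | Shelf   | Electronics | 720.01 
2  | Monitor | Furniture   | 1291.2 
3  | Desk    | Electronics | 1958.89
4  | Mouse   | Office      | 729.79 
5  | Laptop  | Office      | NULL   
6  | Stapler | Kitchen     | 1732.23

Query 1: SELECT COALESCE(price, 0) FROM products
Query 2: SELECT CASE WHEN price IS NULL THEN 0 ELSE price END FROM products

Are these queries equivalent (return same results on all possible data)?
Yes, equivalent

Both queries return: [(0,), (720.01,), (729.79,), (1291.2,), (1732.23,), (1958.89,)]

Reason: COALESCE vs CASE for NULL handling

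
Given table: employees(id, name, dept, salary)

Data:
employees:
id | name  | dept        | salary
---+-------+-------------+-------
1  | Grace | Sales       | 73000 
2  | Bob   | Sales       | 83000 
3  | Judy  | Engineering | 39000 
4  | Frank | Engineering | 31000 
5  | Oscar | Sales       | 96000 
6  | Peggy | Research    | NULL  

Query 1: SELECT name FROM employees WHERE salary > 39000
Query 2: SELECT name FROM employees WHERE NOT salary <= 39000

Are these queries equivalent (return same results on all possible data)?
Yes, equivalent

Both queries return: [('Bob',), ('Grace',), ('Oscar',)]

Reason: Both filter salary > 39000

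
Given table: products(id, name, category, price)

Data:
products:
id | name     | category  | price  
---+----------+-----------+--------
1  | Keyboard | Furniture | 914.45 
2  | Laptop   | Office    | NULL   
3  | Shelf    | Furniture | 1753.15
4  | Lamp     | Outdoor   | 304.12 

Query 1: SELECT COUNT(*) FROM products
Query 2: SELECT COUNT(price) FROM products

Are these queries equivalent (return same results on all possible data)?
No, not equivalent

Query 1 returns: [(4,)]
Query 2 returns: [(3,)]

Reason: COUNT(*) includes NULLs, COUNT(column) excludes them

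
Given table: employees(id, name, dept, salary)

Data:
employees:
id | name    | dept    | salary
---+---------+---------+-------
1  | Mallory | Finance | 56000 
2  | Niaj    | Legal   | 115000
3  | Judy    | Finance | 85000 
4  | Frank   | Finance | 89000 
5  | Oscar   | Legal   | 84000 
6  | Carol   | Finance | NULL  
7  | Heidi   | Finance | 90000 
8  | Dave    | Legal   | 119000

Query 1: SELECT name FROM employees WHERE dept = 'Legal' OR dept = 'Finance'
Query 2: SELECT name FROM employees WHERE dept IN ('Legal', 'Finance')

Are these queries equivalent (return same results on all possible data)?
Yes, equivalent

Both queries return: [('Carol',), ('Dave',), ('Frank',), ('Heidi',), ('Judy',), ('Mallory',), ('Niaj',), ('Oscar',)]

Reason: OR vs IN are equivalent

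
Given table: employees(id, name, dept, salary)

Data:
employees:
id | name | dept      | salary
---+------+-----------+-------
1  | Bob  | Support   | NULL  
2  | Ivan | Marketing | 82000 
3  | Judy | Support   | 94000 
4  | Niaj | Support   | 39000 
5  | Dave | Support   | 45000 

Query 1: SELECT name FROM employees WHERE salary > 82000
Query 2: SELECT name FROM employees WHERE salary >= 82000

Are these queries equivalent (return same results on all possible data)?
No, not equivalent

Query 1 returns: [('Judy',)]
Query 2 returns: [('Ivan',), ('Judy',)]

Reason: > vs >= gives different results when salary = 82000 exists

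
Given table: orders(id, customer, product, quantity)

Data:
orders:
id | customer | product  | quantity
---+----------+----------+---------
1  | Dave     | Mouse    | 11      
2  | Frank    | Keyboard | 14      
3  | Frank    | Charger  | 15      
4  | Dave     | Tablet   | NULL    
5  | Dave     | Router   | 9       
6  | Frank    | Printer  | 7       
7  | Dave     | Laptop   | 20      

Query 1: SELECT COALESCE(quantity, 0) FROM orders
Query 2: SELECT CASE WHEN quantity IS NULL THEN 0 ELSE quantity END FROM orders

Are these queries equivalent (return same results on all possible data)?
Yes, equivalent

Both queries return: [(0,), (7,), (9,), (11,), (14,), (15,), (20,)]

Reason: COALESCE vs CASE for NULL handling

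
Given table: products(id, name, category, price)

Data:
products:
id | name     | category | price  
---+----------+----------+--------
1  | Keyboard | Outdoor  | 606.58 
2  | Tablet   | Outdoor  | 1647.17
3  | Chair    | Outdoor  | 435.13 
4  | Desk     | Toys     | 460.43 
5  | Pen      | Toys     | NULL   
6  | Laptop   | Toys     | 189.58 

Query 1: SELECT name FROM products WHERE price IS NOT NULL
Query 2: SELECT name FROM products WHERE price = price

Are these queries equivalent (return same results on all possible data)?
Yes, equivalent

Both queries return: [('Chair',), ('Desk',), ('Keyboard',), ('Laptop',), ('Tablet',)]

Reason: IS NOT NULL vs self-equality (both exclude NULLs)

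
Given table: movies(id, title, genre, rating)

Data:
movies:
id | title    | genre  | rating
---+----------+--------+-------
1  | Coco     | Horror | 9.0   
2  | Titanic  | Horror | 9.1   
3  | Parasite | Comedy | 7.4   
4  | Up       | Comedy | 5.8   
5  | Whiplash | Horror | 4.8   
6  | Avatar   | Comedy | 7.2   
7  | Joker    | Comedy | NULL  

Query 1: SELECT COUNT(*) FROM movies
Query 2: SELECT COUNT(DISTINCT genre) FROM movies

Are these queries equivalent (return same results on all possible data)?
No, not equivalent

Query 1 returns: [(7,)]
Query 2 returns: [(2,)]

Reason: COUNT(*) counts rows, COUNT(DISTINCT genre) counts unique genres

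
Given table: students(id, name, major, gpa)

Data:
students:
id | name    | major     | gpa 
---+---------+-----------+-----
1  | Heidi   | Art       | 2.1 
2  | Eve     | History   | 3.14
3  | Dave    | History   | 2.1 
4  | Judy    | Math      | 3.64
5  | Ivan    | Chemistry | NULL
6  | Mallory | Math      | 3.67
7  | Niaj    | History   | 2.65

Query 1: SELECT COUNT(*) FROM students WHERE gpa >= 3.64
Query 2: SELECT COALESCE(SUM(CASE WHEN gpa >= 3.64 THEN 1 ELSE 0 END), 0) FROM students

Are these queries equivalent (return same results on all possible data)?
Yes, equivalent

Both queries return: [(2,)]

Reason: COUNT with WHERE vs conditional SUM (COALESCE handles empty-table NULL)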